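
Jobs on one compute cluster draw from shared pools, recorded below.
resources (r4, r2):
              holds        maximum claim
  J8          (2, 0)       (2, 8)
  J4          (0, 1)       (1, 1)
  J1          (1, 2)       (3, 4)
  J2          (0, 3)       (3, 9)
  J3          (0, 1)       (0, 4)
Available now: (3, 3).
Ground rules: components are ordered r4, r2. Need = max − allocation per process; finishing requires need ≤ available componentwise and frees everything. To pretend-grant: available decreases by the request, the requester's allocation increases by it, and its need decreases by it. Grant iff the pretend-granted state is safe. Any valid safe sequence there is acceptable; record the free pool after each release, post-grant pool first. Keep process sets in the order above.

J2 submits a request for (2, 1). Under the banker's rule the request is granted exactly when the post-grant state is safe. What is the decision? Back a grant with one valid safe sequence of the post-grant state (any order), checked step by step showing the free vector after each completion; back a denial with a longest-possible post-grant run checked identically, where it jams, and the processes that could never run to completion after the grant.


DENY: after the grant no complete ordering would exist.
Key observation: after J4, J3 the pool peaks at (1, 4), and each blocked process is short somewhere: J8 on r2; J1 on r4; J2 on r2.
Pretend the grant happened; the run J4, J3 goes as far as possible. Walking it through:
  pool = (1, 2)
  run J4 (needs (1, 0), free (1, 2)); after release of (0, 1) the pool is (1, 3)
  run J3 (needs (0, 3), free (1, 3)); after release of (0, 1) the pool is (1, 4)
  J8 cannot run: need (0, 8) vs free (1, 4) (insufficient r2)
  J1 cannot run: need (2, 2) vs free (1, 4) (insufficient r4)
  J2 cannot run: need (1, 5) vs free (1, 4) (insufficient r2)
Post-grant, the permanently blocked set is J8, J1 and J2.


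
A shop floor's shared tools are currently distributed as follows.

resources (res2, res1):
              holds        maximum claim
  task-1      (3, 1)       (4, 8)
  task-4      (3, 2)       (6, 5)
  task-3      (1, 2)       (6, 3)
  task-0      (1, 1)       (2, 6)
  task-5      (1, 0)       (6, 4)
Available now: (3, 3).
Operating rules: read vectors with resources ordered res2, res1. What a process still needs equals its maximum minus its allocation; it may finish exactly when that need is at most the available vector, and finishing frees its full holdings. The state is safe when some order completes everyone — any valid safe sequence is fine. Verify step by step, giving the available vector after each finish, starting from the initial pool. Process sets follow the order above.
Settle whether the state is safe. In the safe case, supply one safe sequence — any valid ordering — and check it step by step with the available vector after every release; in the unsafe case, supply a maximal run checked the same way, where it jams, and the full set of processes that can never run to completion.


The state is SAFE; one workable sequence: task-4, task-0, task-3, task-5, task-1.
Key observation: the order's first zero-slack moment is task-4 ((3, 3) needed, (3, 3) free — a requested resource with nothing to spare).
Verifying each step:
  pool = (3, 3)
  task-4: need (3, 3) fits (3, 3); releases (3, 2), pool now (6, 5)
  task-0: need (1, 5) fits (6, 5); releases (1, 1), pool now (7, 6)
  task-3: need (5, 1) fits (7, 6); releases (1, 2), pool now (8, 8)
  task-5: need (5, 4) fits (8, 8); releases (1, 0), pool now (9, 8)
  task-1: need (1, 7) fits (9, 8); releases (3, 1), pool now (12, 9)


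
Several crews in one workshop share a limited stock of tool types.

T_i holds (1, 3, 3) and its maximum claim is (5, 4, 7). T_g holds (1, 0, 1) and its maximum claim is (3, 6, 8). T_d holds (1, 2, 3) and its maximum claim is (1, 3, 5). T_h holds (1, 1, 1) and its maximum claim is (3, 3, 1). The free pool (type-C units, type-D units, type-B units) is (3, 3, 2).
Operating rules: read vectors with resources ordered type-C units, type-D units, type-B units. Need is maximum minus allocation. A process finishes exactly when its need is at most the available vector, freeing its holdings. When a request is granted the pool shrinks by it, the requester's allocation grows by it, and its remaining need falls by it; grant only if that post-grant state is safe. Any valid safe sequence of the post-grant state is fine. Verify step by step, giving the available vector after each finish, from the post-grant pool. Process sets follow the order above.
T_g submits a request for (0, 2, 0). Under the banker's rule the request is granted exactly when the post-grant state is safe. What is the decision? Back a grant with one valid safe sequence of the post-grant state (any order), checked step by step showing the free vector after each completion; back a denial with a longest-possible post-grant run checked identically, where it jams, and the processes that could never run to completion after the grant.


GRANT: granting preserves safety; a valid post-grant sequence is T_d, T_h, T_i, T_g.
Key observation: (3, 1, 2) free after granting still covers T_d first, and each release covers the next.
Check on the post-grant state, step by step:
  pool = (3, 1, 2)
  run T_d (needs (0, 1, 2), free (3, 1, 2)); after release of (1, 2, 3) the pool is (4, 3, 5)
  run T_h (needs (2, 2, 0), free (4, 3, 5)); after release of (1, 1, 1) the pool is (5, 4, 6)
  run T_i (needs (4, 1, 4), free (5, 4, 6)); after release of (1, 3, 3) the pool is (6, 7, 9)
  run T_g (needs (2, 4, 7), free (6, 7, 9)); after release of (1, 2, 1) the pool is (7, 9, 10)


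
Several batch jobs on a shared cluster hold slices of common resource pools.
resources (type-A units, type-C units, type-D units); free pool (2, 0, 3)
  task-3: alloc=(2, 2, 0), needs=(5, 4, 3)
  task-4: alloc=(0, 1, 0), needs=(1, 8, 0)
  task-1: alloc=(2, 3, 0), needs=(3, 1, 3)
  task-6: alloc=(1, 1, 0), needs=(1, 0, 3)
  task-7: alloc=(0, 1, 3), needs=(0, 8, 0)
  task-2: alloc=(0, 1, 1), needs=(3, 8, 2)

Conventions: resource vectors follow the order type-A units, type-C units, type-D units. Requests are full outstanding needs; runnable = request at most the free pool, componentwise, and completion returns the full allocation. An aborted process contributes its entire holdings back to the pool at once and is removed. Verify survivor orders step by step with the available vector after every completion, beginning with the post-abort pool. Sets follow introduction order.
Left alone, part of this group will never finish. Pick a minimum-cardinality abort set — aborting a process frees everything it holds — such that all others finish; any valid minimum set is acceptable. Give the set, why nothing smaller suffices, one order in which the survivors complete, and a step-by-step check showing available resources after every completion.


The answer: abort task-7 and task-2.
Key observation: aborting task-7 and task-2 returns (0, 2, 4), and task-4 — hopeless before — runs at step 4 with the returned capacity in the pool.
No one abort is enough; case by case: task-3 alone leaves task-4 blocked (short on type-C units); task-4 alone leaves task-7 blocked (short on type-C units); task-1 alone leaves task-4 blocked (short on type-C units); task-6 alone leaves task-4 blocked (short on type-C units); task-7 alone leaves task-4 blocked (short on type-C units); task-2 alone leaves task-4 blocked (short on type-C units).
Survivors finish in the order: task-6, task-1, task-3, task-4. Verifying each step (pool after the aborts first):
  pool = (2, 2, 7)
  task-6 needs (1, 0, 3) <= (2, 2, 7) -> finishes; pool += (1, 1, 0) = (3, 3, 7)
  task-1 needs (3, 1, 3) <= (3, 3, 7) -> finishes; pool += (2, 3, 0) = (5, 6, 7)
  task-3 needs (5, 4, 3) <= (5, 6, 7) -> finishes; pool += (2, 2, 0) = (7, 8, 7)
  task-4 needs (1, 8, 0) <= (7, 8, 7) -> finishes; pool += (0, 1, 0) = (7, 9, 7)


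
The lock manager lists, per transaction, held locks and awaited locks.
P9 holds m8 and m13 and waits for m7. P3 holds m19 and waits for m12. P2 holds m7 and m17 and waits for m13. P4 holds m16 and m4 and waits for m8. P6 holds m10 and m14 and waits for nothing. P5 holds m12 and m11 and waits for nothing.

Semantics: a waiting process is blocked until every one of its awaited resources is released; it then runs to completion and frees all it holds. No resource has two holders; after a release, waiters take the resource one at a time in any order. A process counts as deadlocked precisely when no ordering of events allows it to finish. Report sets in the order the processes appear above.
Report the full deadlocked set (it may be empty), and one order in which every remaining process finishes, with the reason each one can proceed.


Deadlocked set: P9, P2 and P4.
Key observation: the loop P9 -> P2 -> P9 blocks itself forever; P4 waits into the deadlock from upstream.
One completion order for the rest: P5, P6, P3.
Check, step by step:
  P5: no waits; runs immediately, freeing m12 and m11
  P6: no waits; runs immediately, freeing m10 and m14
  P3: everything it awaited (m12) is free; runs, freeing m19


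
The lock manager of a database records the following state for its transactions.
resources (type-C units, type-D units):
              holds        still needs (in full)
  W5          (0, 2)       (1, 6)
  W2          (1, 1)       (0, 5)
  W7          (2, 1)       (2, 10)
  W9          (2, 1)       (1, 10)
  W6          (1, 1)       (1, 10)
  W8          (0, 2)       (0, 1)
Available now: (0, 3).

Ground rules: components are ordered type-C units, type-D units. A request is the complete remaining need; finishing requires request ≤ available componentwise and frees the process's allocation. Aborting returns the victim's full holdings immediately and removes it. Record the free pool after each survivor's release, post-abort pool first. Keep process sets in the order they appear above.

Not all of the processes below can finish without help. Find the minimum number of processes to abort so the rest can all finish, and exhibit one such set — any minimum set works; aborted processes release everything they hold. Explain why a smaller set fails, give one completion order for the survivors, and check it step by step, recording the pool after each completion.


Minimum abort set: W7 and W6.
Key observation: the deadlocked W9 becomes finishable only because W7 and W6 released (3, 2); it completes at step 4 below.
Minimality, checking each single-abort alternative: W5 alone leaves W7 blocked (short on type-C units and type-D units); W2 alone leaves W7 blocked (short on type-C units and type-D units); W7 alone leaves W9 blocked (short on type-D units); W9 alone leaves W7 blocked (short on type-D units); W6 alone leaves W7 blocked (short on type-D units); W8 alone leaves W7 blocked (short on type-C units and type-D units).
The survivors complete as W2, W8, W5, W9. Verifying each step (starting from the post-abort pool):
  pool = (3, 5)
  W2: need (0, 5) fits (3, 5); releases (1, 1), pool now (4, 6)
  W8: need (0, 1) fits (4, 6); releases (0, 2), pool now (4, 8)
  W5: need (1, 6) fits (4, 8); releases (0, 2), pool now (4, 10)
  W9: need (1, 10) fits (4, 10); releases (2, 1), pool now (6, 11)


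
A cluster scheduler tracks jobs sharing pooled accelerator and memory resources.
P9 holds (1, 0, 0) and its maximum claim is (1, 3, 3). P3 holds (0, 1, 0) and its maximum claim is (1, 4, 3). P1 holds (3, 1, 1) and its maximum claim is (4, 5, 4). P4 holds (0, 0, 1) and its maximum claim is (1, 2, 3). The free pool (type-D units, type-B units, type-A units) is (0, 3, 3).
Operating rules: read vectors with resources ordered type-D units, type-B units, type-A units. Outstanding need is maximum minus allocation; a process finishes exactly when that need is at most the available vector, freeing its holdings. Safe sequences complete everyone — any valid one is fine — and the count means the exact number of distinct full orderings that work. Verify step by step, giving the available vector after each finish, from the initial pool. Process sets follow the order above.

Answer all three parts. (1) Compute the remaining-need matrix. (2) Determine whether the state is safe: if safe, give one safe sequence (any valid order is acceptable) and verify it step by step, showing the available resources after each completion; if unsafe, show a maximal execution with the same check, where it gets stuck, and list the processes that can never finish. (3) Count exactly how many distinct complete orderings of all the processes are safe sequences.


(1) Remaining need (order type-D units, type-B units, type-A units):
  P9: (0, 3, 3)
  P3: (1, 3, 3)
  P1: (1, 4, 3)
  P4: (1, 2, 2)
(2) The state is SAFE; one workable sequence: P9, P4, P3, P1.
Key observation: the first exact fit in this order is P9 — it needs (0, 3, 3) with (0, 3, 3) free, meeting a requested resource to the last unit.
Walking it through:
  pool = (0, 3, 3)
  P9: need (0, 3, 3) fits (0, 3, 3); releases (1, 0, 0), pool now (1, 3, 3)
  P4: need (1, 2, 2) fits (1, 3, 3); releases (0, 0, 1), pool now (1, 3, 4)
  P3: need (1, 3, 3) fits (1, 3, 4); releases (0, 1, 0), pool now (1, 4, 4)
  P1: need (1, 4, 3) fits (1, 4, 4); releases (3, 1, 1), pool now (4, 5, 5)
(3) Precisely 3 of the possible complete orderings are safe sequences.


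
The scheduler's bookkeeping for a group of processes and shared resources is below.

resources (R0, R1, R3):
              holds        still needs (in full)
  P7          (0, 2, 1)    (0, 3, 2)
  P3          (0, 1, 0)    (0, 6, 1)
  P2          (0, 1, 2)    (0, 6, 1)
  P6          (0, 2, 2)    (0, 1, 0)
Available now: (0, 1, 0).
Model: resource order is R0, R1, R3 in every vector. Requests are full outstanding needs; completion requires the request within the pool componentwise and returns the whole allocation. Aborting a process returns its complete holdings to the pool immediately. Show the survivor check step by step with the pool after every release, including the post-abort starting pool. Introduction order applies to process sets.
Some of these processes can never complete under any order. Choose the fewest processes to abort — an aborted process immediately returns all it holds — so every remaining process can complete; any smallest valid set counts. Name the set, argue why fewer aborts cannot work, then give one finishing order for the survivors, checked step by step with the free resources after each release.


The answer: abort P3.
Key observation: the returned (0, 1, 0) from P3 is what brings P2 — unrunnable before, under any order — into play at step 3.
No smaller set exists: with zero aborts the deadlock remains.
One survivor order: P6, P7, P2. Walking it through (post-abort pool first):
  pool = (0, 2, 0)
  run P6 (needs (0, 1, 0), free (0, 2, 0)); after release of (0, 2, 2) the pool is (0, 4, 2)
  run P7 (needs (0, 3, 2), free (0, 4, 2)); after release of (0, 2, 1) the pool is (0, 6, 3)
  run P2 (needs (0, 6, 1), free (0, 6, 3)); after release of (0, 1, 2) the pool is (0, 7, 5)


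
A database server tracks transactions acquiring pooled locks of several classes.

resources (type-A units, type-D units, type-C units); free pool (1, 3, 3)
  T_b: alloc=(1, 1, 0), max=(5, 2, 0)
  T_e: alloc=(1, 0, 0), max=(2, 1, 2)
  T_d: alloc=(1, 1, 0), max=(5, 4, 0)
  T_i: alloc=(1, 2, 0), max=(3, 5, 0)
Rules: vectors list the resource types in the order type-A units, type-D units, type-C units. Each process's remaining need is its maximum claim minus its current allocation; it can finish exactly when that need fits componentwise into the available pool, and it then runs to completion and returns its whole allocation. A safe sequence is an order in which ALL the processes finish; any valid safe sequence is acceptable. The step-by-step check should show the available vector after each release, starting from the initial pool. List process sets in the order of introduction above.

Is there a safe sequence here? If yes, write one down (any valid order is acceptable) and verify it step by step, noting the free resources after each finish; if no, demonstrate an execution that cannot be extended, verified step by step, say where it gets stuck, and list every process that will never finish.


UNSAFE.
Key observation: the pool after T_e, T_i is (3, 5, 3); every surviving request exceeds it in type-A units, so progress ends there.
Going as far as possible: T_e, T_i; after that, nothing fits. Walking it through:
  pool = (1, 3, 3)
  run T_e (needs (1, 1, 2), free (1, 3, 3)); after release of (1, 0, 0) the pool is (2, 3, 3)
  run T_i (needs (2, 3, 0), free (2, 3, 3)); after release of (1, 2, 0) the pool is (3, 5, 3)
  T_b still needs (4, 1, 0) but only (3, 5, 3) is free — short on type-A units
  T_d still needs (4, 3, 0) but only (3, 5, 3) is free — short on type-A units
Permanently blocked: T_b and T_d.


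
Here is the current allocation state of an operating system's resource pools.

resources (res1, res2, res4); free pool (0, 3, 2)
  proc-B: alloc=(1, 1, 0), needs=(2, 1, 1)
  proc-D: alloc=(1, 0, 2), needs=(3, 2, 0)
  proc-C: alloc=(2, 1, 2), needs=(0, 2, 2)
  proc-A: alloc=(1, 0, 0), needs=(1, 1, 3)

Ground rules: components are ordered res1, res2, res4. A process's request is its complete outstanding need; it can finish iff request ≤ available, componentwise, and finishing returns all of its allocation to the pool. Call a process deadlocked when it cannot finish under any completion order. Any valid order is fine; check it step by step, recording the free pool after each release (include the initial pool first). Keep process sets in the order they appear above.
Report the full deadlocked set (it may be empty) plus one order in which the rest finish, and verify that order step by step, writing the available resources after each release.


No process is deadlocked.
Key observation: beginning at proc-C, releases accumulate fast enough that every process eventually fits.
The rest can finish in the order proc-C, proc-A, proc-D, proc-B. Check, step by step:
  pool = (0, 3, 2)
  proc-C needs (0, 2, 2) <= (0, 3, 2) -> finishes; pool += (2, 1, 2) = (2, 4, 4)
  proc-A needs (1, 1, 3) <= (2, 4, 4) -> finishes; pool += (1, 0, 0) = (3, 4, 4)
  proc-D needs (3, 2, 0) <= (3, 4, 4) -> finishes; pool += (1, 0, 2) = (4, 4, 6)
  proc-B needs (2, 1, 1) <= (4, 4, 6) -> finishes; pool += (1, 1, 0) = (5, 5, 6)


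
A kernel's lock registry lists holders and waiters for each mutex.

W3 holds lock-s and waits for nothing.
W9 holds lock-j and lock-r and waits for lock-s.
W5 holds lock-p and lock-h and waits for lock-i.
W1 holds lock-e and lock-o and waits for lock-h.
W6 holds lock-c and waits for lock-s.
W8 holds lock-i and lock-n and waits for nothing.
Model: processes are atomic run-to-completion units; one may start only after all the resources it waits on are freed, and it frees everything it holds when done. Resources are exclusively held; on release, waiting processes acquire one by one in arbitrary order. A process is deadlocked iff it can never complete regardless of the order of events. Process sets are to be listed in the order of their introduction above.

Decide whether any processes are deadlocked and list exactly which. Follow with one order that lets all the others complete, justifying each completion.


The deadlocked set is empty.
Key observation: the wait relation is loop-free; peeling off processes with no waits unwinds the whole state.
A valid finishing order for the others: W3, W8, W5, W1, W9, W6.
Check, step by step:
  W3 waits on nothing -> runs at once and releases lock-s
  W8 waits on nothing -> runs at once and releases lock-i and lock-n
  run W5 (all its waits — lock-i — are resolved); releases lock-p and lock-h
  run W1 (all its waits — lock-h — are resolved); releases lock-e and lock-o
  run W9 (all its waits — lock-s — are resolved); releases lock-j and lock-r
  run W6 (all its waits — lock-s — are resolved); releases lock-c


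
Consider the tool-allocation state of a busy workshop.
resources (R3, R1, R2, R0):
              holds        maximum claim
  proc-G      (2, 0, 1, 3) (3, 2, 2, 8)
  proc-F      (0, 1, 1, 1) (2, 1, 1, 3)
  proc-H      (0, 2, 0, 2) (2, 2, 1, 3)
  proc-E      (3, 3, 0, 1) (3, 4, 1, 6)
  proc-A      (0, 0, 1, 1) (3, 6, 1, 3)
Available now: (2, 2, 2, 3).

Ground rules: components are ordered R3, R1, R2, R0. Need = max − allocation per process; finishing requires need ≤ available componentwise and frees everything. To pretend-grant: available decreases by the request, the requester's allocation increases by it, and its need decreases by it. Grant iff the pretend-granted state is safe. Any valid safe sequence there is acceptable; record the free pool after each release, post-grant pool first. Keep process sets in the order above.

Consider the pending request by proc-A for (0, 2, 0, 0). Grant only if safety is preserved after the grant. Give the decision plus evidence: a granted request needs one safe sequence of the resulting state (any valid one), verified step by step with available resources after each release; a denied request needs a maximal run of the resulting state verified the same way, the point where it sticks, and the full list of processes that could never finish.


GRANT. The post-grant state is safe; one safe sequence: proc-H, proc-E, proc-A, proc-F, proc-G.
Key observation: after the grant the pool drops to (2, 0, 2, 3), which still lets proc-H finish first and unwind the rest.
Verifying the post-grant state step by step:
  pool = (2, 0, 2, 3)
  proc-H: need (2, 0, 1, 1) fits (2, 0, 2, 3); releases (0, 2, 0, 2), pool now (2, 2, 2, 5)
  proc-E: need (0, 1, 1, 5) fits (2, 2, 2, 5); releases (3, 3, 0, 1), pool now (5, 5, 2, 6)
  proc-A: need (3, 4, 0, 2) fits (5, 5, 2, 6); releases (0, 2, 1, 1), pool now (5, 7, 3, 7)
  proc-F: need (2, 0, 0, 2) fits (5, 7, 3, 7); releases (0, 1, 1, 1), pool now (5, 8, 4, 8)
  proc-G: need (1, 2, 1, 5) fits (5, 8, 4, 8); releases (2, 0, 1, 3), pool now (7, 8, 5, 11)


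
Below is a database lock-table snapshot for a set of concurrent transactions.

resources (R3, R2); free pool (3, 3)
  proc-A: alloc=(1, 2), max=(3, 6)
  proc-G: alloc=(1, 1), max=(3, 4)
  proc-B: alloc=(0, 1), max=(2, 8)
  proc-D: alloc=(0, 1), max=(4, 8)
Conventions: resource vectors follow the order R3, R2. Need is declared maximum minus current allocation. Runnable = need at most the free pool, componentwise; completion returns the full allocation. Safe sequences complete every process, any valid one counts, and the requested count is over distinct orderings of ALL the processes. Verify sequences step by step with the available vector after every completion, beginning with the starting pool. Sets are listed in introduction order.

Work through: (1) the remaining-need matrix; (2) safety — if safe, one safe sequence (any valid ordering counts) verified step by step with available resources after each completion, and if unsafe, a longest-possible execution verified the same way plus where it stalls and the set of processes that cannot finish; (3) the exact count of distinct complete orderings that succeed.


(1) Need matrix, components ordered R3, R2:
  proc-A: (2, 4)
  proc-G: (2, 3)
  proc-B: (2, 7)
  proc-D: (4, 7)
(2) UNSAFE.
Key observation: the wall is R2: completing proc-G, proc-A brings the pool only to (5, 6), and all the rest need more.
The run proc-G, proc-A cannot be extended any further. Walking it through:
  pool = (3, 3)
  proc-G: need (2, 3) fits (3, 3); releases (1, 1), pool now (4, 4)
  proc-A: need (2, 4) fits (4, 4); releases (1, 2), pool now (5, 6)
  proc-B still needs (2, 7) but only (5, 6) is free — short on R2
  proc-D still needs (4, 7) but only (5, 6) is free — short on R2
Never able to finish: proc-B and proc-D.
(3) The exact count: 0 of the possible complete orderings are safe sequences.


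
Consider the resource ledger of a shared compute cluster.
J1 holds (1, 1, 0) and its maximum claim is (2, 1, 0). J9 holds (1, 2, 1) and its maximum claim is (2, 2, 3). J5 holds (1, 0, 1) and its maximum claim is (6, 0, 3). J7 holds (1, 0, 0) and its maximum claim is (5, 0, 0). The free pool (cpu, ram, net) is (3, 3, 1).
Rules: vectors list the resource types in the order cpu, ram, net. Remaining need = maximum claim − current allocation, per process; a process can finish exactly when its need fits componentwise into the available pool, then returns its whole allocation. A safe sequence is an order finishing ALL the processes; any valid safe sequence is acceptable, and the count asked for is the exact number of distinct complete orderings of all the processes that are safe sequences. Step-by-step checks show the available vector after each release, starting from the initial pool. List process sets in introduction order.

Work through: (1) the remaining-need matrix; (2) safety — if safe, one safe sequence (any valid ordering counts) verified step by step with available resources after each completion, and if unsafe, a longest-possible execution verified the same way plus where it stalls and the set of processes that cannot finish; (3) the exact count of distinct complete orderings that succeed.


(1) Outstanding need per process (order cpu, ram, net):
  J1: (1, 0, 0)
  J9: (1, 0, 2)
  J5: (5, 0, 2)
  J7: (4, 0, 0)
(2) UNSAFE — no complete ordering exists.
Key observation: no order helps: past J1, J7, the free pool tops out at (5, 4, 1), below what each blocked process needs in net.
Going as far as possible: J1, J7; after that, nothing fits. Verifying each step:
  pool = (3, 3, 1)
  run J1 (needs (1, 0, 0), free (3, 3, 1)); after release of (1, 1, 0) the pool is (4, 4, 1)
  run J7 (needs (4, 0, 0), free (4, 4, 1)); after release of (1, 0, 0) the pool is (5, 4, 1)
  J9 cannot run: need (1, 0, 2) vs free (5, 4, 1) (insufficient net)
  J5 cannot run: need (5, 0, 2) vs free (5, 4, 1) (insufficient net)
Processes that can never finish: J9 and J5.
(3) Precisely 0 of the possible complete orderings are safe sequences.


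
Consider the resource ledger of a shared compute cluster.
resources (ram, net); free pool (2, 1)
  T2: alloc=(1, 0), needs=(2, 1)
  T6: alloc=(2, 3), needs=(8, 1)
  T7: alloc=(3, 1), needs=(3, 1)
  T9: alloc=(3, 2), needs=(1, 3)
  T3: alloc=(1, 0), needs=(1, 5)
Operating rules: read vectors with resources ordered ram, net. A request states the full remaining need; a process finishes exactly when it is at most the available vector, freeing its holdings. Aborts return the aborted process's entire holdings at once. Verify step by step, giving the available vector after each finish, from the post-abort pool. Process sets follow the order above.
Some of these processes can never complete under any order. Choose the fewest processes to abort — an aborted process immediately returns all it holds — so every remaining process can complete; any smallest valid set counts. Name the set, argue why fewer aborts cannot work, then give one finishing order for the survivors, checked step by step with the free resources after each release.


Abort T9.
Key observation: the deadlocked T6 becomes finishable only because T9 released (3, 2); it completes at step 2 below.
Minimality: the empty abort set fails — the state is deadlocked as it stands.
One survivor order: T7, T6, T2, T3. Verifying each step (post-abort pool first):
  pool = (5, 3)
  T7 needs (3, 1) <= (5, 3) -> finishes; pool += (3, 1) = (8, 4)
  T6 needs (8, 1) <= (8, 4) -> finishes; pool += (2, 3) = (10, 7)
  T2 needs (2, 1) <= (10, 7) -> finishes; pool += (1, 0) = (11, 7)
  T3 needs (1, 5) <= (11, 7) -> finishes; pool += (1, 0) = (12, 7)


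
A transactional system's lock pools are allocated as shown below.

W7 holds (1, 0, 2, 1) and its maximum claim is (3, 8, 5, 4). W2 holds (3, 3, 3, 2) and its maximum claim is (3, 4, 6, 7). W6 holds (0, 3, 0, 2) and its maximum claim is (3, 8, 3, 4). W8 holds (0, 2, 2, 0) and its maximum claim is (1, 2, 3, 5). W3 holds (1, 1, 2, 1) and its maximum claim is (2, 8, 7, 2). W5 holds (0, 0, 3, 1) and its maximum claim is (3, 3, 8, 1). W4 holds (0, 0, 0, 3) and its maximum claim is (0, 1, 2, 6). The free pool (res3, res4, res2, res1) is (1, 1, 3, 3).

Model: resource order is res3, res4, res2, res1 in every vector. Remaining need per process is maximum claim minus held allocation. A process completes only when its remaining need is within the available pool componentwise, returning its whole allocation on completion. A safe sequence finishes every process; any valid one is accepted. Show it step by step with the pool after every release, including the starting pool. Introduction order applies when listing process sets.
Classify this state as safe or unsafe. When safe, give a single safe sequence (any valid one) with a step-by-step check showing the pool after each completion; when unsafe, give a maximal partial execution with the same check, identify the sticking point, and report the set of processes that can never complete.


The state is SAFE; one workable sequence: W4, W8, W2, W5, W6, W3, W7.
Key observation: reading the order forward, W4 is the first process whose need (0, 1, 2, 3) meets the free pool (1, 1, 3, 3) exactly on a resource it requests.
Check, step by step:
  pool = (1, 1, 3, 3)
  run W4 (needs (0, 1, 2, 3), free (1, 1, 3, 3)); after release of (0, 0, 0, 3) the pool is (1, 1, 3, 6)
  run W8 (needs (1, 0, 1, 5), free (1, 1, 3, 6)); after release of (0, 2, 2, 0) the pool is (1, 3, 5, 6)
  run W2 (needs (0, 1, 3, 5), free (1, 3, 5, 6)); after release of (3, 3, 3, 2) the pool is (4, 6, 8, 8)
  run W5 (needs (3, 3, 5, 0), free (4, 6, 8, 8)); after release of (0, 0, 3, 1) the pool is (4, 6, 11, 9)
  run W6 (needs (3, 5, 3, 2), free (4, 6, 11, 9)); after release of (0, 3, 0, 2) the pool is (4, 9, 11, 11)
  run W3 (needs (1, 7, 5, 1), free (4, 9, 11, 11)); after release of (1, 1, 2, 1) the pool is (5, 10, 13, 12)
  run W7 (needs (2, 8, 3, 3), free (5, 10, 13, 12)); after release of (1, 0, 2, 1) the pool is (6, 10, 15, 13)


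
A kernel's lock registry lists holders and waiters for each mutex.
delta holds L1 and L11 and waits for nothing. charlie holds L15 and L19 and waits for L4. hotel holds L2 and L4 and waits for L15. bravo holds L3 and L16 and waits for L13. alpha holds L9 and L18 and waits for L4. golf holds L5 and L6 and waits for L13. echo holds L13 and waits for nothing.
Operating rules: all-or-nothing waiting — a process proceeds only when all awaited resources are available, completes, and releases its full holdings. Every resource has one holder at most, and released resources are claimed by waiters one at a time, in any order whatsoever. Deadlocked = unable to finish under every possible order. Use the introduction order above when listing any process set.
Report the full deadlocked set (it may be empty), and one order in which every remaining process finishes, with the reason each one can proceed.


Deadlocked: charlie, hotel and alpha.
Key observation: the knot is the closed ring of waits charlie -> hotel -> charlie; alpha waits into the deadlock from upstream.
One completion order for the rest: echo, delta, bravo, golf.
Walking it through:
  echo waits on nothing -> runs at once and releases L13
  delta waits on nothing -> runs at once and releases L1 and L11
  run bravo (all its waits — L13 — are resolved); releases L3 and L16
  run golf (all its waits — L13 — are resolved); releases L5 and L6


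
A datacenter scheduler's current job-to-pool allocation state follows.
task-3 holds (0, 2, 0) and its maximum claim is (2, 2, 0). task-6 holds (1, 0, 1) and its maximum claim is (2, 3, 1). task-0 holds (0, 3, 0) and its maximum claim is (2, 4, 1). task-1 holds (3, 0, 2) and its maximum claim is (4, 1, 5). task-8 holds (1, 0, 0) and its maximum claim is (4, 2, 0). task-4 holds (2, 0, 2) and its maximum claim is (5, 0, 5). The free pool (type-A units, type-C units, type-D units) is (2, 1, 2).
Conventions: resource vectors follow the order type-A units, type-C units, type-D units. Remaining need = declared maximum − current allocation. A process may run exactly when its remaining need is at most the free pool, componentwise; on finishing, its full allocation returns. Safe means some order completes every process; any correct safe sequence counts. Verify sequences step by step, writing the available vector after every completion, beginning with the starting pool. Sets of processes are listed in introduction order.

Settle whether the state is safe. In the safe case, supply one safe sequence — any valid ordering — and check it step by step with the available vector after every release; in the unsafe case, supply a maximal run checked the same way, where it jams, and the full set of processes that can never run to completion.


SAFE. One safe sequence: task-3, task-6, task-4, task-8, task-1, task-0.
Key observation: the order's first zero-slack moment is task-3 ((2, 0, 0) needed, (2, 1, 2) free — a requested resource with nothing to spare).
Walking it through:
  pool = (2, 1, 2)
  task-3: need (2, 0, 0) fits (2, 1, 2); releases (0, 2, 0), pool now (2, 3, 2)
  task-6: need (1, 3, 0) fits (2, 3, 2); releases (1, 0, 1), pool now (3, 3, 3)
  task-4: need (3, 0, 3) fits (3, 3, 3); releases (2, 0, 2), pool now (5, 3, 5)
  task-8: need (3, 2, 0) fits (5, 3, 5); releases (1, 0, 0), pool now (6, 3, 5)
  task-1: need (1, 1, 3) fits (6, 3, 5); releases (3, 0, 2), pool now (9, 3, 7)
  task-0: need (2, 1, 1) fits (9, 3, 7); releases (0, 3, 0), pool now (9, 6, 7)


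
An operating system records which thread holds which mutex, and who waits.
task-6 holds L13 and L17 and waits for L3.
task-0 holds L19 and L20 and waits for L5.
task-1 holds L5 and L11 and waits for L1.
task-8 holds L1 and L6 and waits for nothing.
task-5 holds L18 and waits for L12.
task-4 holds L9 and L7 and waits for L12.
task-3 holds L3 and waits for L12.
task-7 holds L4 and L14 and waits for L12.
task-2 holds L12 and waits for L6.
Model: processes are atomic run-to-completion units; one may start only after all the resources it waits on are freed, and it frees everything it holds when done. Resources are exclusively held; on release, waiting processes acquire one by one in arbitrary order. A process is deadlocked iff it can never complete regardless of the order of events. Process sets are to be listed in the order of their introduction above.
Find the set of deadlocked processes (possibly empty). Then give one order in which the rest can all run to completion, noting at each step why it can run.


No process is deadlocked.
Key observation: the wait relation is loop-free; peeling off processes with no waits unwinds the whole state.
A valid finishing order for the others: task-8, task-2, task-4, task-3, task-5, task-7, task-1, task-0, task-6.
Check, step by step:
  task-8 waits on nothing -> runs at once and releases L1 and L6
  task-2: everything it awaited (L6) is free; runs, freeing L12
  task-4: everything it awaited (L12) is free; runs, freeing L9 and L7
  task-3: everything it awaited (L12) is free; runs, freeing L3
  task-5: everything it awaited (L12) is free; runs, freeing L18
  task-7: everything it awaited (L12) is free; runs, freeing L4 and L14
  task-1: everything it awaited (L1) is free; runs, freeing L5 and L11
  task-0: everything it awaited (L5) is free; runs, freeing L19 and L20
  task-6: everything it awaited (L3) is free; runs, freeing L13 and L17


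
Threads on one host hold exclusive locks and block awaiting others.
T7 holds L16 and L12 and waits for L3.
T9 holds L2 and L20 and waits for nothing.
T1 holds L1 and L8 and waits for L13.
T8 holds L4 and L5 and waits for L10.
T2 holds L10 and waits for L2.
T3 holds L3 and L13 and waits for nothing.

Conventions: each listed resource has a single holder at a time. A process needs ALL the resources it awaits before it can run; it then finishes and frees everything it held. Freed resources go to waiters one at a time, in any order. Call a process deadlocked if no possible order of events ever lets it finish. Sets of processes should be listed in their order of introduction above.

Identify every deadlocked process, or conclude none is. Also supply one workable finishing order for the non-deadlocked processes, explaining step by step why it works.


The deadlocked set is empty.
Key observation: although several processes wait, no cycle exists — each chain bottoms out at a free runner.
One completion order for the rest: T9, T3, T2, T8, T7, T1.
Check, step by step:
  T9: no waits; runs immediately, freeing L2 and L20
  T3: no waits; runs immediately, freeing L3 and L13
  T2 waits on L2 — all released -> runs and releases L10
  T8 waits on L10 — all released -> runs and releases L4 and L5
  T7 waits on L3 — all released -> runs and releases L16 and L12
  T1 waits on L13 — all released -> runs and releases L1 and L8


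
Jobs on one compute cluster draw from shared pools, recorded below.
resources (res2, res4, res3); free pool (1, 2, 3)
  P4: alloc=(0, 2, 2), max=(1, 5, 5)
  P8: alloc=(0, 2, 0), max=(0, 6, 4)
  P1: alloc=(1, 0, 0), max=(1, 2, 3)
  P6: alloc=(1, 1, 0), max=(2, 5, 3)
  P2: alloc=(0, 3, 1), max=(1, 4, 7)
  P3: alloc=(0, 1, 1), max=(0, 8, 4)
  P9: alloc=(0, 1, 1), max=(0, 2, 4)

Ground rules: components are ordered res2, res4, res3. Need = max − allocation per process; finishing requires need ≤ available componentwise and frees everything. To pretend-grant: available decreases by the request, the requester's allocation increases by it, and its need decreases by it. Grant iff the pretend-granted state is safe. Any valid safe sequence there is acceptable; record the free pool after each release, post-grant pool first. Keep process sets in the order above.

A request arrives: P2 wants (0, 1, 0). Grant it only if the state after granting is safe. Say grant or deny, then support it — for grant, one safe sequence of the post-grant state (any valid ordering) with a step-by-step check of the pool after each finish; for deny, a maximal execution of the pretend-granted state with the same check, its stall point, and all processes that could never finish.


DENY: after the grant no complete ordering would exist.
Key observation: after P9, P1 the pool peaks at (2, 2, 4), and each blocked process is short somewhere: P4 on res4; P8 on res4; P6 on res4; P2 on res3; P3 on res4.
After a pretend grant, a maximal execution: P9, P1 — then nothing else fits. Verifying each step:
  pool = (1, 1, 3)
  P9 needs (0, 1, 3) <= (1, 1, 3) -> finishes; pool += (0, 1, 1) = (1, 2, 4)
  P1 needs (0, 2, 3) <= (1, 2, 4) -> finishes; pool += (1, 0, 0) = (2, 2, 4)
  P4 still needs (1, 3, 3) but only (2, 2, 4) is free — short on res4
  P8 still needs (0, 4, 4) but only (2, 2, 4) is free — short on res4
  P6 still needs (1, 4, 3) but only (2, 2, 4) is free — short on res4
  P2 still needs (1, 0, 6) but only (2, 2, 4) is free — short on res3
  P3 still needs (0, 7, 3) but only (2, 2, 4) is free — short on res4
Had the request been granted, P4, P8, P6, P2 and P3 could never finish.


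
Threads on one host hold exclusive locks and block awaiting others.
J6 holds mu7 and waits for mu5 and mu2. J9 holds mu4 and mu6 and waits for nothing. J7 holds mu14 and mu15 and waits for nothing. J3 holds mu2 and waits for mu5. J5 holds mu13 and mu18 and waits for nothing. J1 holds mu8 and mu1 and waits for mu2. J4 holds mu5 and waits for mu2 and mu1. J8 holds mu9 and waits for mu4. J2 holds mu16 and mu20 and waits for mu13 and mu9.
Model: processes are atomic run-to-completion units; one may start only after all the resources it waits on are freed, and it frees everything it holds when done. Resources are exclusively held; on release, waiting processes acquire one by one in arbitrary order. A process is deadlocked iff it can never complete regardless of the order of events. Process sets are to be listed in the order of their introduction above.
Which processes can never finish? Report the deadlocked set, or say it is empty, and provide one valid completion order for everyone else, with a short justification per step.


The deadlocked set is J6, J3, J1 and J4.
Key observation: nobody on the ring J3 -> J4 -> J3 can start until another member finishes, which never happens; J1 is caught in further circular waits and J6 waits into the deadlock from upstream.
The rest can finish in the order J7, J5, J9, J8, J2.
Check, step by step:
  J7 waits on nothing -> runs at once and releases mu14 and mu15
  J5 waits on nothing -> runs at once and releases mu13 and mu18
  J9 waits on nothing -> runs at once and releases mu4 and mu6
  J8: everything it awaited (mu4) is free; runs, freeing mu9
  J2: everything it awaited (mu13 and mu9) is free; runs, freeing mu16 and mu20
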